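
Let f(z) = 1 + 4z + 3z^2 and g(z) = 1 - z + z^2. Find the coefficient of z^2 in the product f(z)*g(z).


Step 1: z^2 term in f*g comes from: (1)*(z^2) + (4z)*(-z) + (3z^2)*(1)
Step 2: = 1 - 4 + 3
Step 3: = 0

0


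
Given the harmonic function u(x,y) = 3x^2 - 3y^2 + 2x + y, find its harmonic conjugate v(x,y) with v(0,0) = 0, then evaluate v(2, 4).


Step 1: v_x = -u_y = 6y - 1
Step 2: v_y = u_x = 6x + 2
Step 3: v = 6xy - x + 2y + C
Step 4: v(0,0) = 0 => C = 0
Step 5: v(2, 4) = 54

54


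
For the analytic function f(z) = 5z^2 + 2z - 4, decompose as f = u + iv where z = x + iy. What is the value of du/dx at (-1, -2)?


Step 1: f(z) = 5(x+iy)^2 + 2(x+iy) - 4
Step 2: u = 5(x^2 - y^2) + 2x - 4
Step 3: u_x = 10x + 2
Step 4: At (-1, -2): u_x = -10 + 2 = -8

-8


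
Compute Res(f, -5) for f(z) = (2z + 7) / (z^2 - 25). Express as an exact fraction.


Step 1: Q(z) = z^2 - 25 = (z + 5)(z - 5)
Step 2: Q'(z) = 2z
Step 3: Q'(-5) = -10, P(-5) = -3
Step 4: Res = P(-5)/Q'(-5) = -3/(-10) = 3/10

3/10


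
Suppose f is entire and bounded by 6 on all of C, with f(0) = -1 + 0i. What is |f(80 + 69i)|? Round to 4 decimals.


Step 1: By Liouville's theorem, a bounded entire function is constant.
Step 2: f(z) = f(0) = -1 + 0i for all z.
Step 3: |f(w)| = |-1 + 0i| = sqrt(1 + 0)
Step 4: = 1.0

1.0


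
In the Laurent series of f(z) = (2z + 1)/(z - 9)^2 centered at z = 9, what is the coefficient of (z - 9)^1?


Step 1: Write the numerator in powers of (z - 9): 2z + 1 = 2(z - 9) + (2*9 + 1) = 2(z - 9) + 19
Step 2: Divide by (z - 9)^2: f(z) = 19(z - 9)^(-2) + 2(z - 9)^(-1)
Step 3: This finite sum is the Laurent series of f about z = 9.
Step 4: Only the powers -2 and -1 appear, so the coefficient of (z - 9)^1 = 0

0


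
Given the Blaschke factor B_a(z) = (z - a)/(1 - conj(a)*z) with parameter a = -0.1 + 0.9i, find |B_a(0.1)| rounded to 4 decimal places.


Step 1: Numerator z0 - a = 0.1 - (-0.1 + 0.9i) = 0.2 - 0.9i
Step 2: Denominator 1 - conj(a)*z0 = 1 - (-0.1 - 0.9i)*0.1 = 1.01 + 0.09i
Step 3: |z0 - a|^2 = 0.2^2 + (-0.9)^2 = 0.85; |1 - conj(a)*z0|^2 = 1.01^2 + 0.09^2 = 1.0282
Step 4: |B_a(0.1)| = sqrt(0.85 / 1.0282) = sqrt(0.826687)
Step 5: = 0.9092

0.9092


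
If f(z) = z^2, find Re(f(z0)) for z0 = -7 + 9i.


Step 1: z0 = -7 + 9i
Step 2: z0^2 = (-7)^2 - 9^2 - 126i
Step 3: real part = 49 - 81 = -32

-32


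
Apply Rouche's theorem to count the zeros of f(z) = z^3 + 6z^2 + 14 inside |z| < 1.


Step 1: On |z| = 1 the three terms have sizes |z^3| = 1^3 = 1, |6z^2| = 6*1^2 = 6, |14| = 14
Step 2: The dominant term is g(z) = 14; let h(z) = z^3 + 6z^2 so f = g + h
Step 3: On |z| = 1: |g| = 14 and |h| <= 1 + 6 = 7
Step 4: Since 14 > 7, |h| < |g| on |z| = 1, so by Rouche f has the same number of zeros as g inside |z| < 1
Step 5: g(z) = 14 is a nonzero constant with no zeros inside |z| < 1. Answer = 0

0


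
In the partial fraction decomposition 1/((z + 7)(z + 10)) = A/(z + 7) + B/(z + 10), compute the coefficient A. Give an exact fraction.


Step 1: Multiply both sides by (z + 7) and set z = -7
Step 2: A = 1 / (-7 + 10)
Step 3: A = 1 / 3
Step 4: A = 1/3

1/3


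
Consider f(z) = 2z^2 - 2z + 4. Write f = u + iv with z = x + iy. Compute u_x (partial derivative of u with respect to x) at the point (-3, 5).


Step 1: f(z) = 2(x+iy)^2 - 2(x+iy) + 4
Step 2: u = 2(x^2 - y^2) - 2x + 4
Step 3: u_x = 4x - 2
Step 4: At (-3, 5): u_x = -12 - 2 = -14

-14


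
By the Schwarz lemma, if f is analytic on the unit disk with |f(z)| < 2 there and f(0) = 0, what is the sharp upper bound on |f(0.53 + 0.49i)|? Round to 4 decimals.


Step 1: g = f/2 maps D -> D with g(0) = 0, so by the Schwarz lemma |g(z)| <= |z|, i.e. |f(z)| <= 2|z|; this is sharp (f(z) = 2z).
Step 2: |z0|^2 = 0.53^2 + 0.49^2 = 0.521
Step 3: |z0| = sqrt(0.521) = 0.721803
Step 4: Best bound = 2 * |z0| = 2 * 0.721803 = 1.4436

1.4436


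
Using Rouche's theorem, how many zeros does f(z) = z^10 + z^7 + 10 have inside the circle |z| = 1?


Step 1: On |z| = 1 the three terms have sizes |z^10| = 1^10 = 1, |z^7| = 1^7 = 1, |10| = 10
Step 2: The dominant term is g(z) = 10; let h(z) = z^10 + z^7 so f = g + h
Step 3: On |z| = 1: |g| = 10 and |h| <= 1 + 1 = 2
Step 4: Since 10 > 2, |h| < |g| on |z| = 1, so by Rouche f has the same number of zeros as g inside |z| < 1
Step 5: g(z) = 10 is a nonzero constant with no zeros inside |z| < 1. Answer = 0

0


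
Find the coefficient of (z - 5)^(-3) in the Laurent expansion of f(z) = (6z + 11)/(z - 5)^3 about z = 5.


Step 1: Write the numerator in powers of (z - 5): 6z + 11 = 6(z - 5) + (6*5 + 11) = 6(z - 5) + 41
Step 2: Divide by (z - 5)^3: f(z) = 41(z - 5)^(-3) + 6(z - 5)^(-2)
Step 3: This finite sum is the Laurent series of f about z = 5.
Step 4: Coefficient of (z - 5)^(-3) = 6*5 + 11 = 41

41


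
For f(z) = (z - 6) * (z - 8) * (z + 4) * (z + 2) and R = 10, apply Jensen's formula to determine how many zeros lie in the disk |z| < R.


Jensen's formula: (1/2pi)*integral log|f(Re^it)|dt = log|f(0)| + sum_{|a_k|<R} log(R/|a_k|)
Step 1: f(0) = (-6) * (-8) * 4 * 2 = 384
Step 2: log|f(0)| = log|6| + log|8| + log|-4| + log|-2| = 5.9506
Step 3: Zeros inside |z| < 10: 6, 8, -4, -2
Step 4: Jensen sum = log(10/6) + log(10/8) + log(10/4) + log(10/2) = 3.2597
Step 5: n(R) = number of terms in the Jensen sum = count of zeros inside |z| < 10 = 4

4


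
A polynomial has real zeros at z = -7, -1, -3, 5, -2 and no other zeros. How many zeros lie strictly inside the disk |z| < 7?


Step 1: Check each root:
  z = -7: |-7| = 7 >= 7
  z = -1: |-1| = 1 < 7
  z = -3: |-3| = 3 < 7
  z = 5: |5| = 5 < 7
  z = -2: |-2| = 2 < 7
Step 2: Count = 4

4


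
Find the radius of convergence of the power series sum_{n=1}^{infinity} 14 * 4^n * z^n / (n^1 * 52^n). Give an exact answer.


Step 1: General term a_n = 14 * 4^n / (n^1 * 52^n)
Step 2: By the root test, |a_n|^(1/n) = 14^(1/n) * 4 / (n^(1/n) * 52) -> 4/52 as n -> infinity (since 14^(1/n) -> 1 and n^(1/n) -> 1)
Step 3: R = 1/lim|a_n|^(1/n) = 52/4 = 13

13


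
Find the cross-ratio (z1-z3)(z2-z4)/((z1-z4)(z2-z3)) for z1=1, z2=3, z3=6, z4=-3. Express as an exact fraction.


Step 1: (z1-z3)(z2-z4) = (-5) * 6 = -30
Step 2: (z1-z4)(z2-z3) = 4 * (-3) = -12
Step 3: Cross-ratio = 30/12 = 5/2

5/2


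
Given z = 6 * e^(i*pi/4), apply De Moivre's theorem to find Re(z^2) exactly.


Step 1: By De Moivre's theorem, z^2 = 6^2 * e^(i*2*pi/4) = 36 * (cos(pi/2) + i*sin(pi/2))
Step 2: |z|^2 = 6^2 = 36
Step 3: The angle pi/2 already lies in [0, 2*pi)
Step 4: cos(pi/2) = 0
Step 5: Re(z^2) = 36 * 0 = 0

0


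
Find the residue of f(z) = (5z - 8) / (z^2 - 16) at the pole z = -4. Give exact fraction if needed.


Step 1: Q(z) = z^2 - 16 = (z + 4)(z - 4)
Step 2: Q'(z) = 2z
Step 3: Q'(-4) = -8, P(-4) = -28
Step 4: Res = P(-4)/Q'(-4) = -28/(-8) = 7/2

7/2


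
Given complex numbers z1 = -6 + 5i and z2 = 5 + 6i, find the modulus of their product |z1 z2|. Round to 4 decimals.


Step 1: |z1| = sqrt((-6)^2 + 5^2) = sqrt(61)
Step 2: |z2| = sqrt(5^2 + 6^2) = sqrt(61)
Step 3: |z1*z2| = |z1|*|z2| = sqrt(61) * sqrt(61) = sqrt(61 * 61) = sqrt(3721)
Step 4: = 61.0

61.0


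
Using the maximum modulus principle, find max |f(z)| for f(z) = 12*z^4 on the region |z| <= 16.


Step 1: On |z| = 16, |f(z)| = 12 * |z|^4 = 12 * 16^4
Step 2: By maximum modulus principle, maximum is on boundary.
Step 3: Maximum = 12 * 65536 = 786432

786432


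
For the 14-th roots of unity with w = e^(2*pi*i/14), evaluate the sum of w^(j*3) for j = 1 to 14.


Step 1: The sum sum_{j=1}^{n} w^(k*j) equals n if n | k, else 0.
Step 2: Here n = 14, k = 3
Step 3: Does n divide k? 14 | 3 -> False
Step 4: Sum = 0

0


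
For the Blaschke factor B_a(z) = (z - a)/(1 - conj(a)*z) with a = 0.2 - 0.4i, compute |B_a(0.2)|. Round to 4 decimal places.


Step 1: Numerator z0 - a = 0.2 - (0.2 - 0.4i) = 0 + 0.4i
Step 2: Denominator 1 - conj(a)*z0 = 1 - (0.2 + 0.4i)*0.2 = 0.96 - 0.08i
Step 3: |z0 - a|^2 = 0^2 + 0.4^2 = 0.16; |1 - conj(a)*z0|^2 = 0.96^2 + (-0.08)^2 = 0.928
Step 4: |B_a(0.2)| = sqrt(0.16 / 0.928) = sqrt(0.172414)
Step 5: = 0.4152

0.4152


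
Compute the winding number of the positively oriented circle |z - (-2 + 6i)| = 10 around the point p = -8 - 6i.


Step 1: Center c = (-2, 6), radius = 10
Step 2: |p - c|^2 = (-6)^2 + (-12)^2 = 180
Step 3: r^2 = 100
Step 4: |p-c| > r so winding number = 0

0


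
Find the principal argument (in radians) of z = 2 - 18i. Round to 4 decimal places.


Step 1: z = 2 - 18i
Step 2: arg(z) = atan2(-18, 2)
Step 3: arg(z) = -1.4601

-1.4601


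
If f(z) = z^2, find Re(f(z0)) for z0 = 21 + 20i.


Step 1: z0 = 21 + 20i
Step 2: z0^2 = 21^2 - 20^2 + 840i
Step 3: real part = 441 - 400 = 41

41


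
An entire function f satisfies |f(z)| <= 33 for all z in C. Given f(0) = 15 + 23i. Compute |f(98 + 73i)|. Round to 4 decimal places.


Step 1: By Liouville's theorem, a bounded entire function is constant.
Step 2: f(z) = f(0) = 15 + 23i for all z.
Step 3: |f(w)| = |15 + 23i| = sqrt(225 + 529)
Step 4: = 27.4591

27.4591


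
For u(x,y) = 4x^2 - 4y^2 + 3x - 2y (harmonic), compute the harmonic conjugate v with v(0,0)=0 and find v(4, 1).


Step 1: v_x = -u_y = 8y + 2
Step 2: v_y = u_x = 8x + 3
Step 3: v = 8xy + 2x + 3y + C
Step 4: v(0,0) = 0 => C = 0
Step 5: v(4, 1) = 43

43


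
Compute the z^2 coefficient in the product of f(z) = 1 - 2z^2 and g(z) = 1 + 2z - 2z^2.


Step 1: z^2 term in f*g comes from: (1)*(-2z^2) + (0)*(2z) + (-2z^2)*(1)
Step 2: = -2 + 0 - 2
Step 3: = -4

-4


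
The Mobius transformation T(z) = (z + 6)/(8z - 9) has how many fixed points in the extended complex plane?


Step 1: Fixed points satisfy T(z) = z
Step 2: 8z^2 - 10z - 6 = 0
Step 3: Discriminant = (-10)^2 - 4*8*(-6) = 292
Step 4: Number of fixed points = 2

2


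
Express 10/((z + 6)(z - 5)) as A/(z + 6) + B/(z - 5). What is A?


Step 1: Multiply both sides by (z + 6) and set z = -6
Step 2: A = 10 / (-6 - 5)
Step 3: A = 10 / (-11)
Step 4: A = -10/11

-10/11


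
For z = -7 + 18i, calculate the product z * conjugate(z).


Step 1: conj(z) = -7 - 18i
Step 2: z * conj(z) = (-7)^2 + 18^2
Step 3: = 49 + 324 = 373

373


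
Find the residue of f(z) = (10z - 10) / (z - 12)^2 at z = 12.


Step 1: Pole of order 2 at z = 12
Step 2: Res = lim d/dz [(z - 12)^2 * f(z)] as z -> 12
Step 3: (z - 12)^2 * f(z) = 10z - 10
Step 4: d/dz[10z - 10] = 10

10


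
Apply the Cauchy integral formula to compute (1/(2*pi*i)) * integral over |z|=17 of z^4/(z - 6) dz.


Step 1: f(z) = z^4, a = 6 is inside |z| = 17
Step 2: By Cauchy integral formula: (1/(2pi*i)) * integral = f(a)
Step 3: f(6) = 6^4 = 1296

1296


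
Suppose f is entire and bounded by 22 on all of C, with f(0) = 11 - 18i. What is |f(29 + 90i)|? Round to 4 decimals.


Step 1: By Liouville's theorem, a bounded entire function is constant.
Step 2: f(z) = f(0) = 11 - 18i for all z.
Step 3: |f(w)| = |11 - 18i| = sqrt(121 + 324)
Step 4: = 21.095

21.095


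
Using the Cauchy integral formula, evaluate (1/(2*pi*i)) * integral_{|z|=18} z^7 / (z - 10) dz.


Step 1: f(z) = z^7, a = 10 is inside |z| = 18
Step 2: By Cauchy integral formula: (1/(2pi*i)) * integral = f(a)
Step 3: f(10) = 10^7 = 10000000

10000000


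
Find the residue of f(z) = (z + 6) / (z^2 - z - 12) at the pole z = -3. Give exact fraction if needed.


Step 1: Q(z) = z^2 - z - 12 = (z + 3)(z - 4)
Step 2: Q'(z) = 2z - 1
Step 3: Q'(-3) = -7, P(-3) = 3
Step 4: Res = P(-3)/Q'(-3) = 3/(-7) = -3/7

-3/7


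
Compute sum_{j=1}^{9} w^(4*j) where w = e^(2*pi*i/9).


Step 1: The sum sum_{j=1}^{n} w^(k*j) equals n if n | k, else 0.
Step 2: Here n = 9, k = 4
Step 3: Does n divide k? 9 | 4 -> False
Step 4: Sum = 0

0


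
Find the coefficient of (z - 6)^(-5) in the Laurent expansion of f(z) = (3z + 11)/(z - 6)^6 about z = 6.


Step 1: Write the numerator in powers of (z - 6): 3z + 11 = 3(z - 6) + (3*6 + 11) = 3(z - 6) + 29
Step 2: Divide by (z - 6)^6: f(z) = 29(z - 6)^(-6) + 3(z - 6)^(-5)
Step 3: This finite sum is the Laurent series of f about z = 6.
Step 4: Coefficient of (z - 6)^(-5) = coefficient of (z - 6) in the re-centred numerator = 3

3


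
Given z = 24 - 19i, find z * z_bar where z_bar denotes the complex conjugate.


Step 1: conj(z) = 24 + 19i
Step 2: z * conj(z) = 24^2 + (-19)^2
Step 3: = 576 + 361 = 937

937


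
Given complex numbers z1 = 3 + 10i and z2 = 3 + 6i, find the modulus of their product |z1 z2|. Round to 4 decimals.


Step 1: |z1| = sqrt(3^2 + 10^2) = sqrt(109)
Step 2: |z2| = sqrt(3^2 + 6^2) = sqrt(45)
Step 3: |z1*z2| = |z1|*|z2| = sqrt(109) * sqrt(45) = sqrt(109 * 45) = sqrt(4905)
Step 4: = 70.0357

70.0357


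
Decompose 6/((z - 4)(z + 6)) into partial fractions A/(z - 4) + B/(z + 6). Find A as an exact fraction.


Step 1: Multiply both sides by (z - 4) and set z = 4
Step 2: A = 6 / (4 + 6)
Step 3: A = 6 / 10
Step 4: A = 3/5

3/5


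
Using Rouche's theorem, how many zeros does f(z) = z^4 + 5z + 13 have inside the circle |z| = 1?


Step 1: On |z| = 1 the three terms have sizes |z^4| = 1^4 = 1, |5z| = 5*1 = 5, |13| = 13
Step 2: The dominant term is g(z) = 13; let h(z) = z^4 + 5z so f = g + h
Step 3: On |z| = 1: |g| = 13 and |h| <= 1 + 5 = 6
Step 4: Since 13 > 6, |h| < |g| on |z| = 1, so by Rouche f has the same number of zeros as g inside |z| < 1
Step 5: g(z) = 13 is a nonzero constant with no zeros inside |z| < 1. Answer = 0

0


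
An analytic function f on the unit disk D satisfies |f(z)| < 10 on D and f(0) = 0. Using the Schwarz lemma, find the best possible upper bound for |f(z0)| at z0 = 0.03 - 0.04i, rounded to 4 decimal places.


Step 1: g = f/10 maps D -> D with g(0) = 0, so by the Schwarz lemma |g(z)| <= |z|, i.e. |f(z)| <= 10|z|; this is sharp (f(z) = 10z).
Step 2: |z0|^2 = 0.03^2 + (-0.04)^2 = 0.0025
Step 3: |z0| = sqrt(0.0025) = 0.05
Step 4: Best bound = 10 * |z0| = 10 * 0.05 = 0.5

0.5


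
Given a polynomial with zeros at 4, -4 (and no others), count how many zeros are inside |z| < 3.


Step 1: Check each root:
  z = 4: |4| = 4 >= 3
  z = -4: |-4| = 4 >= 3
Step 2: Count = 0

0


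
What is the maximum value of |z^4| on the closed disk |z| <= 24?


Step 1: On |z| = 24, |f(z)| = |z|^4 = 24^4
Step 2: By maximum modulus principle, maximum is on boundary.
Step 3: Maximum = 331776 = 331776

331776


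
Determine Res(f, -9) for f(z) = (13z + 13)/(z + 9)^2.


Step 1: Pole of order 2 at z = -9
Step 2: Res = lim d/dz [(z + 9)^2 * f(z)] as z -> -9
Step 3: (z + 9)^2 * f(z) = 13z + 13
Step 4: d/dz[13z + 13] = 13

13


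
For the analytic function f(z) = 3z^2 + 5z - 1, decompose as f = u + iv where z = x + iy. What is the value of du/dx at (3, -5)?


Step 1: f(z) = 3(x+iy)^2 + 5(x+iy) - 1
Step 2: u = 3(x^2 - y^2) + 5x - 1
Step 3: u_x = 6x + 5
Step 4: At (3, -5): u_x = 18 + 5 = 23

23


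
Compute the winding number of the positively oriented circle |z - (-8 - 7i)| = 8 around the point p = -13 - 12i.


Step 1: Center c = (-8, -7), radius = 8
Step 2: |p - c|^2 = (-5)^2 + (-5)^2 = 50
Step 3: r^2 = 64
Step 4: |p-c| < r so winding number = 1

1


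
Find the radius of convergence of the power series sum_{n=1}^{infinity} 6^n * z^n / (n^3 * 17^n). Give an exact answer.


Step 1: General term a_n = 6^n / (n^3 * 17^n)
Step 2: By the root test, |a_n|^(1/n) = 6 / (n^(3/n) * 17) -> 6/17 as n -> infinity (since n^(3/n) -> 1)
Step 3: R = 1/lim|a_n|^(1/n) = 17/6

17/6


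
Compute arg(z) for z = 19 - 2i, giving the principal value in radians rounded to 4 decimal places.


Step 1: z = 19 - 2i
Step 2: arg(z) = atan2(-2, 19)
Step 3: arg(z) = -0.1049

-0.1049


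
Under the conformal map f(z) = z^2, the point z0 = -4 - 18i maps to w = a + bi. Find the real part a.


Step 1: z0 = -4 - 18i
Step 2: z0^2 = (-4)^2 - (-18)^2 + 144i
Step 3: real part = 16 - 324 = -308

-308


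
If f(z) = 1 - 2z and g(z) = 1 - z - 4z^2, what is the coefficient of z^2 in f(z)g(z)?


Step 1: z^2 term in f*g comes from: (1)*(-4z^2) + (-2z)*(-z) + (0)*(1)
Step 2: = -4 + 2 + 0
Step 3: = -2

-2


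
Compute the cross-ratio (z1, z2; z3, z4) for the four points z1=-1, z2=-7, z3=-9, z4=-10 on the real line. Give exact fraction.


Step 1: (z1-z3)(z2-z4) = 8 * 3 = 24
Step 2: (z1-z4)(z2-z3) = 9 * 2 = 18
Step 3: Cross-ratio = 24/18 = 4/3

4/3


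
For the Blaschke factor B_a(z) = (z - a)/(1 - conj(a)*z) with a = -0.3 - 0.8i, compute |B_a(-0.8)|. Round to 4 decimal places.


Step 1: Numerator z0 - a = -0.8 - (-0.3 - 0.8i) = -0.5 + 0.8i
Step 2: Denominator 1 - conj(a)*z0 = 1 - (-0.3 + 0.8i)*(-0.8) = 0.76 + 0.64i
Step 3: |z0 - a|^2 = (-0.5)^2 + 0.8^2 = 0.89; |1 - conj(a)*z0|^2 = 0.76^2 + 0.64^2 = 0.9872
Step 4: |B_a(-0.8)| = sqrt(0.89 / 0.9872) = sqrt(0.90154)
Step 5: = 0.9495

0.9495


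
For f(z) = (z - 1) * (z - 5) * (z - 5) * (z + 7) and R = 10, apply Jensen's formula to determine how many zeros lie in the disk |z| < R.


Jensen's formula: (1/2pi)*integral log|f(Re^it)|dt = log|f(0)| + sum_{|a_k|<R} log(R/|a_k|)
Step 1: f(0) = (-1) * (-5) * (-5) * 7 = -175
Step 2: log|f(0)| = log|1| + log|5| + log|5| + log|-7| = 5.1648
Step 3: Zeros inside |z| < 10: 1, 5, 5, -7
Step 4: Jensen sum = log(10/1) + log(10/5) + log(10/5) + log(10/7) = 4.0456
Step 5: n(R) = number of terms in the Jensen sum = count of zeros inside |z| < 10 = 4

4


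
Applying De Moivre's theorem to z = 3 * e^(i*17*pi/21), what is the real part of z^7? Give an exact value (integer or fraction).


Step 1: By De Moivre's theorem, z^7 = 3^7 * e^(i*7*17*pi/21) = 2187 * (cos(17*pi/3) + i*sin(17*pi/3))
Step 2: |z|^7 = 3^7 = 2187
Step 3: Reduce the angle mod 2*pi: 17*pi/3 - 4*pi = 5*pi/3
Step 4: cos(5*pi/3) = 1/2
Step 5: Re(z^7) = 2187 * 1/2 = 2187/2

2187/2


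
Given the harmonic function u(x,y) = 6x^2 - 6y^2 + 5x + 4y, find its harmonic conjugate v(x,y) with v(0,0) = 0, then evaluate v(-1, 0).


Step 1: v_x = -u_y = 12y - 4
Step 2: v_y = u_x = 12x + 5
Step 3: v = 12xy - 4x + 5y + C
Step 4: v(0,0) = 0 => C = 0
Step 5: v(-1, 0) = 4

4


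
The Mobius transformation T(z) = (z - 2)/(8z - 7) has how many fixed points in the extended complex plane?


Step 1: Fixed points satisfy T(z) = z
Step 2: 8z^2 - 8z + 2 = 0
Step 3: Discriminant = (-8)^2 - 4*8*2 = 0
Step 4: Number of fixed points = 1

1


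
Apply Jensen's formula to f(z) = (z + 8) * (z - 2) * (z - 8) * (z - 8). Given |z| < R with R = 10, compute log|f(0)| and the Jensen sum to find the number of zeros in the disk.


Jensen's formula: (1/2pi)*integral log|f(Re^it)|dt = log|f(0)| + sum_{|a_k|<R} log(R/|a_k|)
Step 1: f(0) = 8 * (-2) * (-8) * (-8) = -1024
Step 2: log|f(0)| = log|-8| + log|2| + log|8| + log|8| = 6.9315
Step 3: Zeros inside |z| < 10: -8, 2, 8, 8
Step 4: Jensen sum = log(10/8) + log(10/2) + log(10/8) + log(10/8) = 2.2789
Step 5: n(R) = number of terms in the Jensen sum = count of zeros inside |z| < 10 = 4

4


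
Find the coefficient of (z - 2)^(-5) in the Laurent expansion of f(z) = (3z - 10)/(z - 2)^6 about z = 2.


Step 1: Write the numerator in powers of (z - 2): 3z - 10 = 3(z - 2) + (3*2 - 10) = 3(z - 2) - 4
Step 2: Divide by (z - 2)^6: f(z) = -4(z - 2)^(-6) + 3(z - 2)^(-5)
Step 3: This finite sum is the Laurent series of f about z = 2.
Step 4: Coefficient of (z - 2)^(-5) = coefficient of (z - 2) in the re-centred numerator = 3

3


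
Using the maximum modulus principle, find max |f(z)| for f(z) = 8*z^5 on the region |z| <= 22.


Step 1: On |z| = 22, |f(z)| = 8 * |z|^5 = 8 * 22^5
Step 2: By maximum modulus principle, maximum is on boundary.
Step 3: Maximum = 8 * 5153632 = 41229056

41229056


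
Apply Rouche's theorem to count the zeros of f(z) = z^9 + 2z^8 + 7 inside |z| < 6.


Step 1: On |z| = 6 the three terms have sizes |z^9| = 6^9 = 10077696, |2z^8| = 2*6^8 = 3359232, |7| = 7
Step 2: The dominant term is g(z) = z^9; let h(z) = 2z^8 + 7 so f = g + h
Step 3: On |z| = 6: |g| = 10077696 and |h| <= 3359232 + 7 = 3359239
Step 4: Since 10077696 > 3359239, |h| < |g| on |z| = 6, so by Rouche f has the same number of zeros as g inside |z| < 6
Step 5: g(z) = z^9 has 9 zeros (all at the origin) inside |z| < 6. Answer = 9

9


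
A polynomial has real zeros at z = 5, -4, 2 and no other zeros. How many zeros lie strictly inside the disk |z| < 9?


Step 1: Check each root:
  z = 5: |5| = 5 < 9
  z = -4: |-4| = 4 < 9
  z = 2: |2| = 2 < 9
Step 2: Count = 3

3


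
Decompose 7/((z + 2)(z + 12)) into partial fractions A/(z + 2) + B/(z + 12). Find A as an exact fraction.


Step 1: Multiply both sides by (z + 2) and set z = -2
Step 2: A = 7 / (-2 + 12)
Step 3: A = 7 / 10
Step 4: A = 7/10

7/10


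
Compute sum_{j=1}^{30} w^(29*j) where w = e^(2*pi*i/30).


Step 1: The sum sum_{j=1}^{n} w^(k*j) equals n if n | k, else 0.
Step 2: Here n = 30, k = 29
Step 3: Does n divide k? 30 | 29 -> False
Step 4: Sum = 0

0


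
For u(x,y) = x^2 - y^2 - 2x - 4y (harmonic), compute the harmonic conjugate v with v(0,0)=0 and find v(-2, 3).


Step 1: v_x = -u_y = 2y + 4
Step 2: v_y = u_x = 2x - 2
Step 3: v = 2xy + 4x - 2y + C
Step 4: v(0,0) = 0 => C = 0
Step 5: v(-2, 3) = -26

-26


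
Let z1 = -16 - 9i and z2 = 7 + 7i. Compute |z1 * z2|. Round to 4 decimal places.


Step 1: |z1| = sqrt((-16)^2 + (-9)^2) = sqrt(337)
Step 2: |z2| = sqrt(7^2 + 7^2) = sqrt(98)
Step 3: |z1*z2| = |z1|*|z2| = sqrt(337) * sqrt(98) = sqrt(337 * 98) = sqrt(33026)
Step 4: = 181.7306

181.7306


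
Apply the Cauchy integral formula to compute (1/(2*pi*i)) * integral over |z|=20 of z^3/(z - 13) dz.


Step 1: f(z) = z^3, a = 13 is inside |z| = 20
Step 2: By Cauchy integral formula: (1/(2pi*i)) * integral = f(a)
Step 3: f(13) = 13^3 = 2197

2197


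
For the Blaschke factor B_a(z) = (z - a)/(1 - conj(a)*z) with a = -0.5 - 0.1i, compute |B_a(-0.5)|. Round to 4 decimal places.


Step 1: Numerator z0 - a = -0.5 - (-0.5 - 0.1i) = 0 + 0.1i
Step 2: Denominator 1 - conj(a)*z0 = 1 - (-0.5 + 0.1i)*(-0.5) = 0.75 + 0.05i
Step 3: |z0 - a|^2 = 0^2 + 0.1^2 = 0.01; |1 - conj(a)*z0|^2 = 0.75^2 + 0.05^2 = 0.565
Step 4: |B_a(-0.5)| = sqrt(0.01 / 0.565) = sqrt(0.017699)
Step 5: = 0.133

0.133


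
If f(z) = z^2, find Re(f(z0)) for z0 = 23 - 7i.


Step 1: z0 = 23 - 7i
Step 2: z0^2 = 23^2 - (-7)^2 - 322i
Step 3: real part = 529 - 49 = 480

480


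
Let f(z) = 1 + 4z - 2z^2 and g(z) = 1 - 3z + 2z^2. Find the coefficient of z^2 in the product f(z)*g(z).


Step 1: z^2 term in f*g comes from: (1)*(2z^2) + (4z)*(-3z) + (-2z^2)*(1)
Step 2: = 2 - 12 - 2
Step 3: = -12

-12


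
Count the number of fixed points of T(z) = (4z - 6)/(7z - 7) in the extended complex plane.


Step 1: Fixed points satisfy T(z) = z
Step 2: 7z^2 - 11z + 6 = 0
Step 3: Discriminant = (-11)^2 - 4*7*6 = -47
Step 4: Number of fixed points = 2

2


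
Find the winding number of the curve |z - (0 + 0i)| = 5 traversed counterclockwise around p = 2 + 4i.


Step 1: Center c = (0, 0), radius = 5
Step 2: |p - c|^2 = 2^2 + 4^2 = 20
Step 3: r^2 = 25
Step 4: |p-c| < r so winding number = 1

1


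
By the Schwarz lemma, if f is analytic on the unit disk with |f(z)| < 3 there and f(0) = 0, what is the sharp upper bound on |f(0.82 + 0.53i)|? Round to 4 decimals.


Step 1: g = f/3 maps D -> D with g(0) = 0, so by the Schwarz lemma |g(z)| <= |z|, i.e. |f(z)| <= 3|z|; this is sharp (f(z) = 3z).
Step 2: |z0|^2 = 0.82^2 + 0.53^2 = 0.9533
Step 3: |z0| = sqrt(0.9533) = 0.976371
Step 4: Best bound = 3 * |z0| = 3 * 0.976371 = 2.9291

2.9291


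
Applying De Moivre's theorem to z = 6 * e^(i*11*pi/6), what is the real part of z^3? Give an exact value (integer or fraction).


Step 1: By De Moivre's theorem, z^3 = 6^3 * e^(i*3*11*pi/6) = 216 * (cos(11*pi/2) + i*sin(11*pi/2))
Step 2: |z|^3 = 6^3 = 216
Step 3: Reduce the angle mod 2*pi: 11*pi/2 - 4*pi = 3*pi/2
Step 4: cos(3*pi/2) = 0
Step 5: Re(z^3) = 216 * 0 = 0

0


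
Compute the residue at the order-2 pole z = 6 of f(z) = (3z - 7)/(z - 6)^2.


Step 1: Pole of order 2 at z = 6
Step 2: Res = lim d/dz [(z - 6)^2 * f(z)] as z -> 6
Step 3: (z - 6)^2 * f(z) = 3z - 7
Step 4: d/dz[3z - 7] = 3

3


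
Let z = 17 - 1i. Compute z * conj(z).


Step 1: conj(z) = 17 + 1i
Step 2: z * conj(z) = 17^2 + (-1)^2
Step 3: = 289 + 1 = 290

290


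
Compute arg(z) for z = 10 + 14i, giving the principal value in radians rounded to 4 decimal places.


Step 1: z = 10 + 14i
Step 2: arg(z) = atan2(14, 10)
Step 3: arg(z) = 0.9505

0.9505


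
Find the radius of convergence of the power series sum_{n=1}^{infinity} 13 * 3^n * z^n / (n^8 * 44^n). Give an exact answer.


Step 1: General term a_n = 13 * 3^n / (n^8 * 44^n)
Step 2: By the root test, |a_n|^(1/n) = 13^(1/n) * 3 / (n^(8/n) * 44) -> 3/44 as n -> infinity (since 13^(1/n) -> 1 and n^(8/n) -> 1)
Step 3: R = 1/lim|a_n|^(1/n) = 44/3

44/3


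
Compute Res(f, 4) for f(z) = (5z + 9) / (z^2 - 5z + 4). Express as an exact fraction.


Step 1: Q(z) = z^2 - 5z + 4 = (z - 4)(z - 1)
Step 2: Q'(z) = 2z - 5
Step 3: Q'(4) = 3, P(4) = 29
Step 4: Res = P(4)/Q'(4) = 29/3 = 29/3

29/3


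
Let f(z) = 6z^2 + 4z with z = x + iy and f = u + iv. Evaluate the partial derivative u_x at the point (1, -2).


Step 1: f(z) = 6(x+iy)^2 + 4(x+iy) + 0
Step 2: u = 6(x^2 - y^2) + 4x + 0
Step 3: u_x = 12x + 4
Step 4: At (1, -2): u_x = 12 + 4 = 16

16


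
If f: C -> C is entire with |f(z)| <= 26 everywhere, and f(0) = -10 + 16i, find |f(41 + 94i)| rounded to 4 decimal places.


Step 1: By Liouville's theorem, a bounded entire function is constant.
Step 2: f(z) = f(0) = -10 + 16i for all z.
Step 3: |f(w)| = |-10 + 16i| = sqrt(100 + 256)
Step 4: = 18.868

18.868


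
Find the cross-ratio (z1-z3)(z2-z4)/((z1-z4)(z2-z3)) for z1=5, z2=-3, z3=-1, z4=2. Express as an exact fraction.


Step 1: (z1-z3)(z2-z4) = 6 * (-5) = -30
Step 2: (z1-z4)(z2-z3) = 3 * (-2) = -6
Step 3: Cross-ratio = 30/6 = 5

5


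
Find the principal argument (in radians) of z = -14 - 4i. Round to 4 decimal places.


Step 1: z = -14 - 4i
Step 2: arg(z) = atan2(-4, -14)
Step 3: arg(z) = -2.8633

-2.8633


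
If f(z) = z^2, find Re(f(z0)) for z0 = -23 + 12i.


Step 1: z0 = -23 + 12i
Step 2: z0^2 = (-23)^2 - 12^2 - 552i
Step 3: real part = 529 - 144 = 385

385


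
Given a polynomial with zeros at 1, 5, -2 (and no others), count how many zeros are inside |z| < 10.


Step 1: Check each root:
  z = 1: |1| = 1 < 10
  z = 5: |5| = 5 < 10
  z = -2: |-2| = 2 < 10
Step 2: Count = 3

3


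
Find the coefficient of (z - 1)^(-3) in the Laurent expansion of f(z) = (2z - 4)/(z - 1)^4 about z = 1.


Step 1: Write the numerator in powers of (z - 1): 2z - 4 = 2(z - 1) + (2*1 - 4) = 2(z - 1) - 2
Step 2: Divide by (z - 1)^4: f(z) = -2(z - 1)^(-4) + 2(z - 1)^(-3)
Step 3: This finite sum is the Laurent series of f about z = 1.
Step 4: Coefficient of (z - 1)^(-3) = coefficient of (z - 1) in the re-centred numerator = 2

2


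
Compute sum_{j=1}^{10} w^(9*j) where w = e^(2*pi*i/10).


Step 1: The sum sum_{j=1}^{n} w^(k*j) equals n if n | k, else 0.
Step 2: Here n = 10, k = 9
Step 3: Does n divide k? 10 | 9 -> False
Step 4: Sum = 0

0


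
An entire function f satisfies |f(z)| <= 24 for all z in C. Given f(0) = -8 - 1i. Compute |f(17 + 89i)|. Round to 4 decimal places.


Step 1: By Liouville's theorem, a bounded entire function is constant.
Step 2: f(z) = f(0) = -8 - 1i for all z.
Step 3: |f(w)| = |-8 - 1i| = sqrt(64 + 1)
Step 4: = 8.0623

8.0623


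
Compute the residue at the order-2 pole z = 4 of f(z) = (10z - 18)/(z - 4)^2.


Step 1: Pole of order 2 at z = 4
Step 2: Res = lim d/dz [(z - 4)^2 * f(z)] as z -> 4
Step 3: (z - 4)^2 * f(z) = 10z - 18
Step 4: d/dz[10z - 18] = 10

10


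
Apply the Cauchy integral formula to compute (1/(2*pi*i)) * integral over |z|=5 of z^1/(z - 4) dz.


Step 1: f(z) = z^1, a = 4 is inside |z| = 5
Step 2: By Cauchy integral formula: (1/(2pi*i)) * integral = f(a)
Step 3: f(4) = 4^1 = 4

4


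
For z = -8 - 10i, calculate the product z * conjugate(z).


Step 1: conj(z) = -8 + 10i
Step 2: z * conj(z) = (-8)^2 + (-10)^2
Step 3: = 64 + 100 = 164

164


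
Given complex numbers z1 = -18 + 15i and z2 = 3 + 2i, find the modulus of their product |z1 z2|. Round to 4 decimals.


Step 1: |z1| = sqrt((-18)^2 + 15^2) = sqrt(549)
Step 2: |z2| = sqrt(3^2 + 2^2) = sqrt(13)
Step 3: |z1*z2| = |z1|*|z2| = sqrt(549) * sqrt(13) = sqrt(549 * 13) = sqrt(7137)
Step 4: = 84.4808

84.4808


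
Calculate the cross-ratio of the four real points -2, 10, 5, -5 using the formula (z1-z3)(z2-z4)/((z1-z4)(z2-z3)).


Step 1: (z1-z3)(z2-z4) = (-7) * 15 = -105
Step 2: (z1-z4)(z2-z3) = 3 * 5 = 15
Step 3: Cross-ratio = -105/15 = -7

-7


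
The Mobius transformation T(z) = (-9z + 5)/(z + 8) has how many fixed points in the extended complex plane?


Step 1: Fixed points satisfy T(z) = z
Step 2: z^2 + 17z - 5 = 0
Step 3: Discriminant = 17^2 - 4*1*(-5) = 309
Step 4: Number of fixed points = 2

2


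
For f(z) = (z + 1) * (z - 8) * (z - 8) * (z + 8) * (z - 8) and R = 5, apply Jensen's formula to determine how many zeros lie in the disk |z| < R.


Jensen's formula: (1/2pi)*integral log|f(Re^it)|dt = log|f(0)| + sum_{|a_k|<R} log(R/|a_k|)
Step 1: f(0) = 1 * (-8) * (-8) * 8 * (-8) = -4096
Step 2: log|f(0)| = log|-1| + log|8| + log|8| + log|-8| + log|8| = 8.3178
Step 3: Zeros inside |z| < 5: -1
Step 4: Jensen sum = log(5/1) = 1.6094
Step 5: n(R) = number of terms in the Jensen sum = count of zeros inside |z| < 5 = 1

1


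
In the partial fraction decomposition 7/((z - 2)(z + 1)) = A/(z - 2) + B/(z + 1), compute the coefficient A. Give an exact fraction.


Step 1: Multiply both sides by (z - 2) and set z = 2
Step 2: A = 7 / (2 + 1)
Step 3: A = 7 / 3
Step 4: A = 7/3

7/3


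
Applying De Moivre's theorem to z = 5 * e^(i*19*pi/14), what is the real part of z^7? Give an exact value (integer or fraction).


Step 1: By De Moivre's theorem, z^7 = 5^7 * e^(i*7*19*pi/14) = 78125 * (cos(19*pi/2) + i*sin(19*pi/2))
Step 2: |z|^7 = 5^7 = 78125
Step 3: Reduce the angle mod 2*pi: 19*pi/2 - 8*pi = 3*pi/2
Step 4: cos(3*pi/2) = 0
Step 5: Re(z^7) = 78125 * 0 = 0

0


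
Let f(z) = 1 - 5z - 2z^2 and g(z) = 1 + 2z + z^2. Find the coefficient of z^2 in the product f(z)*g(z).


Step 1: z^2 term in f*g comes from: (1)*(z^2) + (-5z)*(2z) + (-2z^2)*(1)
Step 2: = 1 - 10 - 2
Step 3: = -11

-11


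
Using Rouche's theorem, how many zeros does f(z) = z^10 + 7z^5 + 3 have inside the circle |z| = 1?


Step 1: On |z| = 1 the three terms have sizes |z^10| = 1^10 = 1, |7z^5| = 7*1^5 = 7, |3| = 3
Step 2: The dominant term is g(z) = 7z^5; let h(z) = z^10 + 3 so f = g + h
Step 3: On |z| = 1: |g| = 7 and |h| <= 1 + 3 = 4
Step 4: Since 7 > 4, |h| < |g| on |z| = 1, so by Rouche f has the same number of zeros as g inside |z| < 1
Step 5: g(z) = 7z^5 has 5 zeros (at the origin, multiplicity 5) inside |z| < 1. Answer = 5

5


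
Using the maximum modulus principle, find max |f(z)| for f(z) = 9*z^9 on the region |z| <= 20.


Step 1: On |z| = 20, |f(z)| = 9 * |z|^9 = 9 * 20^9
Step 2: By maximum modulus principle, maximum is on boundary.
Step 3: Maximum = 9 * 512000000000 = 4608000000000

4608000000000


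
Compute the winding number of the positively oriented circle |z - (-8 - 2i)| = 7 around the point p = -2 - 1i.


Step 1: Center c = (-8, -2), radius = 7
Step 2: |p - c|^2 = 6^2 + 1^2 = 37
Step 3: r^2 = 49
Step 4: |p-c| < r so winding number = 1

1


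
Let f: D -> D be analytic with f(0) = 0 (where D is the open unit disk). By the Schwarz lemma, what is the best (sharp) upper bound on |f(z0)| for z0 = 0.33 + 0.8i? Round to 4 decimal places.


Step 1: Schwarz lemma: if f: D -> D is analytic with f(0) = 0, then |f(z)| <= |z| for all z in D, and this is sharp (f(z) = z).
Step 2: |z0|^2 = 0.33^2 + 0.8^2 = 0.7489
Step 3: |z0| = sqrt(0.7489) = 0.86539
Step 4: Best bound = |z0| = 0.8654

0.8654


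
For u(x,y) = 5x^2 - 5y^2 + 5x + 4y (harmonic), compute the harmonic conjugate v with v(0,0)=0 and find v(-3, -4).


Step 1: v_x = -u_y = 10y - 4
Step 2: v_y = u_x = 10x + 5
Step 3: v = 10xy - 4x + 5y + C
Step 4: v(0,0) = 0 => C = 0
Step 5: v(-3, -4) = 112

112


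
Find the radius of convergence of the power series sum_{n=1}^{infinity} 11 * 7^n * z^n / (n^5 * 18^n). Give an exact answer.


Step 1: General term a_n = 11 * 7^n / (n^5 * 18^n)
Step 2: By the root test, |a_n|^(1/n) = 11^(1/n) * 7 / (n^(5/n) * 18) -> 7/18 as n -> infinity (since 11^(1/n) -> 1 and n^(5/n) -> 1)
Step 3: R = 1/lim|a_n|^(1/n) = 18/7

18/7


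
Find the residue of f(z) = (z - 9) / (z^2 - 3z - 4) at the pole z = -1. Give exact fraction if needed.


Step 1: Q(z) = z^2 - 3z - 4 = (z + 1)(z - 4)
Step 2: Q'(z) = 2z - 3
Step 3: Q'(-1) = -5, P(-1) = -10
Step 4: Res = P(-1)/Q'(-1) = -10/(-5) = 2

2


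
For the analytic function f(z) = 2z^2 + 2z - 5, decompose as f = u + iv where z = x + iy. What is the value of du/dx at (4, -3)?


Step 1: f(z) = 2(x+iy)^2 + 2(x+iy) - 5
Step 2: u = 2(x^2 - y^2) + 2x - 5
Step 3: u_x = 4x + 2
Step 4: At (4, -3): u_x = 16 + 2 = 18

18


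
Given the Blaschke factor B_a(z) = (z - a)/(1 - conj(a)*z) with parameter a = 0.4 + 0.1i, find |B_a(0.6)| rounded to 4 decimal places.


Step 1: Numerator z0 - a = 0.6 - (0.4 + 0.1i) = 0.2 - 0.1i
Step 2: Denominator 1 - conj(a)*z0 = 1 - (0.4 - 0.1i)*0.6 = 0.76 + 0.06i
Step 3: |z0 - a|^2 = 0.2^2 + (-0.1)^2 = 0.05; |1 - conj(a)*z0|^2 = 0.76^2 + 0.06^2 = 0.5812
Step 4: |B_a(0.6)| = sqrt(0.05 / 0.5812) = sqrt(0.086029)
Step 5: = 0.2933

0.2933


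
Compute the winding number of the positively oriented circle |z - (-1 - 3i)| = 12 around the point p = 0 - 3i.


Step 1: Center c = (-1, -3), radius = 12
Step 2: |p - c|^2 = 1^2 + 0^2 = 1
Step 3: r^2 = 144
Step 4: |p-c| < r so winding number = 1

1


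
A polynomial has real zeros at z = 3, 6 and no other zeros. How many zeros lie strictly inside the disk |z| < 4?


Step 1: Check each root:
  z = 3: |3| = 3 < 4
  z = 6: |6| = 6 >= 4
Step 2: Count = 1

1


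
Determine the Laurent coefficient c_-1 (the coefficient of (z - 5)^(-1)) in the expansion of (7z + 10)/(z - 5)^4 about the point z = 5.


Step 1: Write the numerator in powers of (z - 5): 7z + 10 = 7(z - 5) + (7*5 + 10) = 7(z - 5) + 45
Step 2: Divide by (z - 5)^4: f(z) = 45(z - 5)^(-4) + 7(z - 5)^(-3)
Step 3: This finite sum is the Laurent series of f about z = 5.
Step 4: Only the powers -4 and -3 appear, so the coefficient of (z - 5)^(-1) = 0

0


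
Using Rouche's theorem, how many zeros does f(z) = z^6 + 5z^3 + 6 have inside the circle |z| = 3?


Step 1: On |z| = 3 the three terms have sizes |z^6| = 3^6 = 729, |5z^3| = 5*3^3 = 135, |6| = 6
Step 2: The dominant term is g(z) = z^6; let h(z) = 5z^3 + 6 so f = g + h
Step 3: On |z| = 3: |g| = 729 and |h| <= 135 + 6 = 141
Step 4: Since 729 > 141, |h| < |g| on |z| = 3, so by Rouche f has the same number of zeros as g inside |z| < 3
Step 5: g(z) = z^6 has 6 zeros (all at the origin) inside |z| < 3. Answer = 6

6


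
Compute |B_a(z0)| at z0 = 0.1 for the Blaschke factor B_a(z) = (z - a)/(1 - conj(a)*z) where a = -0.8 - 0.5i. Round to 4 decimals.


Step 1: Numerator z0 - a = 0.1 - (-0.8 - 0.5i) = 0.9 + 0.5i
Step 2: Denominator 1 - conj(a)*z0 = 1 - (-0.8 + 0.5i)*0.1 = 1.08 - 0.05i
Step 3: |z0 - a|^2 = 0.9^2 + 0.5^2 = 1.06; |1 - conj(a)*z0|^2 = 1.08^2 + (-0.05)^2 = 1.1689
Step 4: |B_a(0.1)| = sqrt(1.06 / 1.1689) = sqrt(0.906835)
Step 5: = 0.9523

0.9523


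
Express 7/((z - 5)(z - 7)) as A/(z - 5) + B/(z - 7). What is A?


Step 1: Multiply both sides by (z - 5) and set z = 5
Step 2: A = 7 / (5 - 7)
Step 3: A = 7 / (-2)
Step 4: A = -7/2

-7/2


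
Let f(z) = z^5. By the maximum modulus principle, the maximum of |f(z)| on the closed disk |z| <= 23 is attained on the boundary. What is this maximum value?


Step 1: On |z| = 23, |f(z)| = |z|^5 = 23^5
Step 2: By maximum modulus principle, maximum is on boundary.
Step 3: Maximum = 6436343 = 6436343

6436343


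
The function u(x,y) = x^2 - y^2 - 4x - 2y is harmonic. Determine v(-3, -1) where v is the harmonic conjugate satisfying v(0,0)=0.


Step 1: v_x = -u_y = 2y + 2
Step 2: v_y = u_x = 2x - 4
Step 3: v = 2xy + 2x - 4y + C
Step 4: v(0,0) = 0 => C = 0
Step 5: v(-3, -1) = 4

4


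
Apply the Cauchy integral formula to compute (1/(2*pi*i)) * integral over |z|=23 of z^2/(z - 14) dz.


Step 1: f(z) = z^2, a = 14 is inside |z| = 23
Step 2: By Cauchy integral formula: (1/(2pi*i)) * integral = f(a)
Step 3: f(14) = 14^2 = 196

196


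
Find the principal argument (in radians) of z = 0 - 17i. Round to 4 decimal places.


Step 1: z = 0 - 17i
Step 2: arg(z) = atan2(-17, 0)
Step 3: arg(z) = -1.5708

-1.5708


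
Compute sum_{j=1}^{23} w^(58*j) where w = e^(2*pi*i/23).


Step 1: The sum sum_{j=1}^{n} w^(k*j) equals n if n | k, else 0.
Step 2: Here n = 23, k = 58
Step 3: Does n divide k? 23 | 58 -> False
Step 4: Sum = 0

0


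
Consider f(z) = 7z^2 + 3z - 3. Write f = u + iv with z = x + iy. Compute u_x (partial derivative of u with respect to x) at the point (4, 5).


Step 1: f(z) = 7(x+iy)^2 + 3(x+iy) - 3
Step 2: u = 7(x^2 - y^2) + 3x - 3
Step 3: u_x = 14x + 3
Step 4: At (4, 5): u_x = 56 + 3 = 59

59


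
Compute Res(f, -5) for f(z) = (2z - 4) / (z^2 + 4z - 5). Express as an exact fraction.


Step 1: Q(z) = z^2 + 4z - 5 = (z + 5)(z - 1)
Step 2: Q'(z) = 2z + 4
Step 3: Q'(-5) = -6, P(-5) = -14
Step 4: Res = P(-5)/Q'(-5) = -14/(-6) = 7/3

7/3


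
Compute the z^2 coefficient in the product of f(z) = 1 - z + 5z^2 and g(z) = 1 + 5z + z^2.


Step 1: z^2 term in f*g comes from: (1)*(z^2) + (-z)*(5z) + (5z^2)*(1)
Step 2: = 1 - 5 + 5
Step 3: = 1

1


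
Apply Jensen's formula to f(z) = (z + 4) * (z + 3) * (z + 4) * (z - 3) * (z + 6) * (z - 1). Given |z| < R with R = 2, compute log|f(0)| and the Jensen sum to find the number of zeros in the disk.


Jensen's formula: (1/2pi)*integral log|f(Re^it)|dt = log|f(0)| + sum_{|a_k|<R} log(R/|a_k|)
Step 1: f(0) = 4 * 3 * 4 * (-3) * 6 * (-1) = 864
Step 2: log|f(0)| = log|-4| + log|-3| + log|-4| + log|3| + log|-6| + log|1| = 6.7616
Step 3: Zeros inside |z| < 2: 1
Step 4: Jensen sum = log(2/1) = 0.6931
Step 5: n(R) = number of terms in the Jensen sum = count of zeros inside |z| < 2 = 1

1


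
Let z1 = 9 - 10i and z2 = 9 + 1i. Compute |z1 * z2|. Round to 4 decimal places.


Step 1: |z1| = sqrt(9^2 + (-10)^2) = sqrt(181)
Step 2: |z2| = sqrt(9^2 + 1^2) = sqrt(82)
Step 3: |z1*z2| = |z1|*|z2| = sqrt(181) * sqrt(82) = sqrt(181 * 82) = sqrt(14842)
Step 4: = 121.8277

121.8277


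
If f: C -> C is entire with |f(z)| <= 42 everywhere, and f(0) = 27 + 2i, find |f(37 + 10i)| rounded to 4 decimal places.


Step 1: By Liouville's theorem, a bounded entire function is constant.
Step 2: f(z) = f(0) = 27 + 2i for all z.
Step 3: |f(w)| = |27 + 2i| = sqrt(729 + 4)
Step 4: = 27.074

27.074


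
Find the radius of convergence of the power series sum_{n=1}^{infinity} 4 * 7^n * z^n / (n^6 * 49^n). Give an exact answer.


Step 1: General term a_n = 4 * 7^n / (n^6 * 49^n)
Step 2: By the root test, |a_n|^(1/n) = 4^(1/n) * 7 / (n^(6/n) * 49) -> 7/49 as n -> infinity (since 4^(1/n) -> 1 and n^(6/n) -> 1)
Step 3: R = 1/lim|a_n|^(1/n) = 49/7 = 7

7


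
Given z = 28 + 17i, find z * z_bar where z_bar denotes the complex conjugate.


Step 1: conj(z) = 28 - 17i
Step 2: z * conj(z) = 28^2 + 17^2
Step 3: = 784 + 289 = 1073

1073


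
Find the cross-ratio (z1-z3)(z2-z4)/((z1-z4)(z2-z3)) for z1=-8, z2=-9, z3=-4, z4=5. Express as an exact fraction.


Step 1: (z1-z3)(z2-z4) = (-4) * (-14) = 56
Step 2: (z1-z4)(z2-z3) = (-13) * (-5) = 65
Step 3: Cross-ratio = 56/65 = 56/65

56/65


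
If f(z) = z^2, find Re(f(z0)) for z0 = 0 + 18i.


Step 1: z0 = 0 + 18i
Step 2: z0^2 = 0^2 - 18^2 + 0i
Step 3: real part = 0 - 324 = -324

-324


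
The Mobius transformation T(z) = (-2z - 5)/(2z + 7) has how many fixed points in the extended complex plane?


Step 1: Fixed points satisfy T(z) = z
Step 2: 2z^2 + 9z + 5 = 0
Step 3: Discriminant = 9^2 - 4*2*5 = 41
Step 4: Number of fixed points = 2

2
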